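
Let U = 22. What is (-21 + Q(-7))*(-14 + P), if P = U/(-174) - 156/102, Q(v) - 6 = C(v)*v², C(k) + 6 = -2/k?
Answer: 6830725/1479 ≈ 4618.5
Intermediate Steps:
C(k) = -6 - 2/k
Q(v) = 6 + v²*(-6 - 2/v) (Q(v) = 6 + (-6 - 2/v)*v² = 6 + v²*(-6 - 2/v))
P = -2449/1479 (P = 22/(-174) - 156/102 = 22*(-1/174) - 156*1/102 = -11/87 - 26/17 = -2449/1479 ≈ -1.6558)
(-21 + Q(-7))*(-14 + P) = (-21 + (6 - 2*(-7)*(1 + 3*(-7))))*(-14 - 2449/1479) = (-21 + (6 - 2*(-7)*(1 - 21)))*(-23155/1479) = (-21 + (6 - 2*(-7)*(-20)))*(-23155/1479) = (-21 + (6 - 280))*(-23155/1479) = (-21 - 274)*(-23155/1479) = -295*(-23155/1479) = 6830725/1479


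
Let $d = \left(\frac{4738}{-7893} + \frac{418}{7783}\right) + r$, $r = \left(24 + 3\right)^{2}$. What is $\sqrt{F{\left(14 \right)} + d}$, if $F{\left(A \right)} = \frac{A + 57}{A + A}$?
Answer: $\frac{\sqrt{60076241535628990469}}{286679022} \approx 27.037$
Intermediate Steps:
$F{\left(A \right)} = \frac{57 + A}{2 A}$
$r = 729$ ($r = 27^{2} = 729$)
$d = \frac{44749782071}{61431219}$ ($d = \left(\frac{4738}{-7893} + \frac{418}{7783}\right) + 729 = \left(4738 \left(- \frac{1}{7893}\right) + 418 \cdot \frac{1}{7783}\right) + 729 = \left(- \frac{4738}{7893} + \frac{418}{7783}\right) + 729 = - \frac{33576580}{61431219} + 729 = \frac{44749782071}{61431219} \approx 728.45$)
$\sqrt{F{\left(14 \right)} + d} = \sqrt{\frac{57 + 14}{2 \cdot 14} + \frac{44749782071}{61431219}} = \sqrt{\frac{1}{2} \cdot \frac{1}{14} \cdot 71 + \frac{44749782071}{61431219}} = \sqrt{\frac{71}{28} + \frac{44749782071}{61431219}} = \sqrt{\frac{1257355514537}{1720074132}} = \frac{\sqrt{60076241535628990469}}{286679022}$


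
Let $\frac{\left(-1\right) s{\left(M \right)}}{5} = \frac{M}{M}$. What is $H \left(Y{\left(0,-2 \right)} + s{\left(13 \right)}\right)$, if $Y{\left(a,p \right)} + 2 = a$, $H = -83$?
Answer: $581$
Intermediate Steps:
$Y{\left(a,p \right)} = -2 + a$
$s{\left(M \right)} = -5$ ($s{\left(M \right)} = - 5 \frac{M}{M} = \left(-5\right) 1 = -5$)
$H \left(Y{\left(0,-2 \right)} + s{\left(13 \right)}\right) = - 83 \left(\left(-2 + 0\right) - 5\right) = - 83 \left(-2 - 5\right) = \left(-83\right) \left(-7\right) = 581$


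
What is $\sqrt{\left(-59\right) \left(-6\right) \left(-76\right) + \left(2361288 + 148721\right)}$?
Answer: $\sqrt{2483105} \approx 1575.8$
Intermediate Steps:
$\sqrt{\left(-59\right) \left(-6\right) \left(-76\right) + \left(2361288 + 148721\right)} = \sqrt{354 \left(-76\right) + 2510009} = \sqrt{-26904 + 2510009} = \sqrt{2483105}$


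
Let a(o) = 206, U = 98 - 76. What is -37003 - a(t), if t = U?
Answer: -37209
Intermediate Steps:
U = 22
t = 22
-37003 - a(t) = -37003 - 1*206 = -37003 - 206 = -37209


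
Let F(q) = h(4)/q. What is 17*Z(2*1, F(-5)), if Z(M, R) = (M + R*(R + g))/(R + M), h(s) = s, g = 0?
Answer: 187/5 ≈ 37.400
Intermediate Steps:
F(q) = 4/q
Z(M, R) = (M + R²)/(M + R) (Z(M, R) = (M + R*(R + 0))/(R + M) = (M + R*R)/(M + R) = (M + R²)/(M + R))
17*Z(2*1, F(-5)) = 17*((2*1 + (4/(-5))²)/(2*1 + 4/(-5))) = 17*((2 + (4*(-⅕))²)/(2 + 4*(-⅕))) = 17*((2 + (-⅘)²)/(2 - ⅘)) = 17*((2 + 16/25)/(6/5)) = 17*((⅚)*(66/25)) = 17*(11/5) = 187/5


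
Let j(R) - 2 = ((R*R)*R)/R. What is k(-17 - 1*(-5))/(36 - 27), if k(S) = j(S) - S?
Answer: 158/9 ≈ 17.556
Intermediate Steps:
j(R) = 2 + R² (j(R) = 2 + ((R*R)*R)/R = 2 + (R²*R)/R = 2 + R³/R = 2 + R²)
k(S) = 2 + S² - S (k(S) = (2 + S²) - S = 2 + S² - S)
k(-17 - 1*(-5))/(36 - 27) = (2 + (-17 - 1*(-5))² - (-17 - 1*(-5)))/(36 - 27) = (2 + (-17 + 5)² - (-17 + 5))/9 = (2 + (-12)² - 1*(-12))*(⅑) = (2 + 144 + 12)*(⅑) = 158*(⅑) = 158/9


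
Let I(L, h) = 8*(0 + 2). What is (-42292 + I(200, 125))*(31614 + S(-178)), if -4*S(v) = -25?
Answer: -1336777689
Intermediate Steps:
S(v) = 25/4 (S(v) = -1/4*(-25) = 25/4)
I(L, h) = 16 (I(L, h) = 8*2 = 16)
(-42292 + I(200, 125))*(31614 + S(-178)) = (-42292 + 16)*(31614 + 25/4) = -42276*126481/4 = -1336777689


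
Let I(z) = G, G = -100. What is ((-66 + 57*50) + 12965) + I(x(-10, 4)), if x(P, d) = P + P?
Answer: 15649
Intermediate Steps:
x(P, d) = 2*P
I(z) = -100
((-66 + 57*50) + 12965) + I(x(-10, 4)) = ((-66 + 57*50) + 12965) - 100 = ((-66 + 2850) + 12965) - 100 = (2784 + 12965) - 100 = 15749 - 100 = 15649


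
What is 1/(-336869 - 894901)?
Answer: -1/1231770 ≈ -8.1184e-7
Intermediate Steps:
1/(-336869 - 894901) = 1/(-1231770) = -1/1231770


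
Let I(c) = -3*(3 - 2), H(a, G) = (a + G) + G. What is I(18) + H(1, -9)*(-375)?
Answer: 6372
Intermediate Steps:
H(a, G) = a + 2*G (H(a, G) = (G + a) + G = a + 2*G)
I(c) = -3 (I(c) = -3*1 = -3)
I(18) + H(1, -9)*(-375) = -3 + (1 + 2*(-9))*(-375) = -3 + (1 - 18)*(-375) = -3 - 17*(-375) = -3 + 6375 = 6372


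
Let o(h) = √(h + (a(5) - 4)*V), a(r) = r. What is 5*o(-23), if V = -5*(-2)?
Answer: 5*I*√13 ≈ 18.028*I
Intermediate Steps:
V = 10
o(h) = √(10 + h) (o(h) = √(h + (5 - 4)*10) = √(h + 1*10) = √(h + 10) = √(10 + h))
5*o(-23) = 5*√(10 - 23) = 5*√(-13) = 5*(I*√13) = 5*I*√13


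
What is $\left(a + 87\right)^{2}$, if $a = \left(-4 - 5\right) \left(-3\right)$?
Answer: $12996$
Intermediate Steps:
$a = 27$ ($a = \left(-9\right) \left(-3\right) = 27$)
$\left(a + 87\right)^{2} = \left(27 + 87\right)^{2} = 114^{2} = 12996$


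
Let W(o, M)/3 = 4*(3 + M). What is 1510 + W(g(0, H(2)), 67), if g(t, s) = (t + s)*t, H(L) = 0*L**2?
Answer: 2350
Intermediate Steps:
H(L) = 0
g(t, s) = t*(s + t) (g(t, s) = (s + t)*t = t*(s + t))
W(o, M) = 36 + 12*M (W(o, M) = 3*(4*(3 + M)) = 3*(12 + 4*M) = 36 + 12*M)
1510 + W(g(0, H(2)), 67) = 1510 + (36 + 12*67) = 1510 + (36 + 804) = 1510 + 840 = 2350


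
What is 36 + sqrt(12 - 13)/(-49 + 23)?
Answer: 36 - I/26 ≈ 36.0 - 0.038462*I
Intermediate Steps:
36 + sqrt(12 - 13)/(-49 + 23) = 36 + sqrt(-1)/(-26) = 36 + I*(-1/26) = 36 - I/26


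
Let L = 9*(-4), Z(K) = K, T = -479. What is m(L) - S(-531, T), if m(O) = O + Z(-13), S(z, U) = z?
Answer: 482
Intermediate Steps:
L = -36
m(O) = -13 + O (m(O) = O - 13 = -13 + O)
m(L) - S(-531, T) = (-13 - 36) - 1*(-531) = -49 + 531 = 482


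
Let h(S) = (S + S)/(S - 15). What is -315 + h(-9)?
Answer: -1257/4 ≈ -314.25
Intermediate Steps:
h(S) = 2*S/(-15 + S) (h(S) = (2*S)/(-15 + S) = 2*S/(-15 + S))
-315 + h(-9) = -315 + 2*(-9)/(-15 - 9) = -315 + 2*(-9)/(-24) = -315 + 2*(-9)*(-1/24) = -315 + ¾ = -1257/4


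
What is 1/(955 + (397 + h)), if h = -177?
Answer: 1/1175 ≈ 0.00085106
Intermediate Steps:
1/(955 + (397 + h)) = 1/(955 + (397 - 177)) = 1/(955 + 220) = 1/1175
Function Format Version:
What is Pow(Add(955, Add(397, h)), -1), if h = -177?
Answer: Rational(1, 1175) ≈ 0.00085106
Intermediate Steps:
Pow(Add(955, Add(397, h)), -1) = Pow(Add(955, Add(397, -177)), -1) = Pow(Add(955, 220), -1) = Pow(1175, -1) = Rational(1, 1175)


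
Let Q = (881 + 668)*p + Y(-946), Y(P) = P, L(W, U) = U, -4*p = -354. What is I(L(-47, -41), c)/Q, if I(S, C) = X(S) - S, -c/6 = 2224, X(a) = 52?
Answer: 186/272281 ≈ 0.00068312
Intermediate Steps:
p = 177/2 (p = -¼*(-354) = 177/2 ≈ 88.500)
c = -13344 (c = -6*2224 = -13344)
I(S, C) = 52 - S
Q = 272281/2 (Q = (881 + 668)*(177/2) - 946 = 1549*(177/2) - 946 = 274173/2 - 946 = 272281/2 ≈ 1.3614e+5)
I(L(-47, -41), c)/Q = (52 - 1*(-41))/(272281/2) = (52 + 41)*(2/272281) = 93*(2/272281) = 186/272281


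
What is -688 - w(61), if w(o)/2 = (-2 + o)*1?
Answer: -806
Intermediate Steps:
w(o) = -4 + 2*o (w(o) = 2*((-2 + o)*1) = 2*(-2 + o) = -4 + 2*o)
-688 - w(61) = -688 - (-4 + 2*61) = -688 - (-4 + 122) = -688 - 1*118 = -688 - 118 = -806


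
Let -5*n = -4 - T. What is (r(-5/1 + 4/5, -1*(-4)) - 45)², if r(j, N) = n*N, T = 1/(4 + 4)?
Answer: 173889/100 ≈ 1738.9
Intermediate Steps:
T = ⅛ (T = 1/8 = ⅛ ≈ 0.12500)
n = 33/40 (n = -(-4 - 1*⅛)/5 = -(-4 - ⅛)/5 = -⅕*(-33/8) = 33/40 ≈ 0.82500)
r(j, N) = 33*N/40
(r(-5/1 + 4/5, -1*(-4)) - 45)² = (33*(-1*(-4))/40 - 45)² = ((33/40)*4 - 45)² = (33/10 - 45)² = (-417/10)² = 173889/100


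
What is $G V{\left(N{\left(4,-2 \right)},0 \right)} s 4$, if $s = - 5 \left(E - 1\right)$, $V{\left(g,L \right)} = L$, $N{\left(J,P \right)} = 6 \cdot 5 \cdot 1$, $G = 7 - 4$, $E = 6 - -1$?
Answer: $0$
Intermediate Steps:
$E = 7$ ($E = 6 + 1 = 7$)
$G = 3$ ($G = 7 - 4 = 3$)
$N{\left(J,P \right)} = 30$ ($N{\left(J,P \right)} = 30 \cdot 1 = 30$)
$s = -30$ ($s = - 5 \left(7 - 1\right) = \left(-5\right) 6 = -30$)
$G V{\left(N{\left(4,-2 \right)},0 \right)} s 4 = 3 \cdot 0 \left(\left(-30\right) 4\right) = 0 \left(-120\right) = 0$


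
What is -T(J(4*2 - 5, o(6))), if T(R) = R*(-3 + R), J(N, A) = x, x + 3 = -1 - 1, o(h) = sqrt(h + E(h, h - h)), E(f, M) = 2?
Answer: -40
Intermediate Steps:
o(h) = sqrt(2 + h) (o(h) = sqrt(h + 2) = sqrt(2 + h))
x = -5 (x = -3 + (-1 - 1) = -3 - 2 = -5)
J(N, A) = -5
-T(J(4*2 - 5, o(6))) = -(-5)*(-3 - 5) = -(-5)*(-8) = -1*40 = -40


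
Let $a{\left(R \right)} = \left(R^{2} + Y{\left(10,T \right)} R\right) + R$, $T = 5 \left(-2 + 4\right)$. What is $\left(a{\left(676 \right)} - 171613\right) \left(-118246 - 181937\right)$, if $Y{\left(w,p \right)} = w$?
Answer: $-87893282217$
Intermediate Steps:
$T = 10$ ($T = 5 \cdot 2 = 10$)
$a{\left(R \right)} = R^{2} + 11 R$ ($a{\left(R \right)} = \left(R^{2} + 10 R\right) + R = R^{2} + 11 R$)
$\left(a{\left(676 \right)} - 171613\right) \left(-118246 - 181937\right) = \left(676 \left(11 + 676\right) - 171613\right) \left(-118246 - 181937\right) = \left(676 \cdot 687 - 171613\right) \left(-300183\right) = \left(464412 - 171613\right) \left(-300183\right) = 292799 \left(-300183\right) = -87893282217$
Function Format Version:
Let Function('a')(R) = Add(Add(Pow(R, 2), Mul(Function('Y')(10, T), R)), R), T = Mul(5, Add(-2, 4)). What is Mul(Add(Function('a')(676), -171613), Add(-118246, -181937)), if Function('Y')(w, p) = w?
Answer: -87893282217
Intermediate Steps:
T = 10 (T = Mul(5, 2) = 10)
Function('a')(R) = Add(Pow(R, 2), Mul(11, R)) (Function('a')(R) = Add(Add(Pow(R, 2), Mul(10, R)), R) = Add(Pow(R, 2), Mul(11, R)))
Mul(Add(Function('a')(676), -171613), Add(-118246, -181937)) = Mul(Add(Mul(676, Add(11, 676)), -171613), Add(-118246, -181937)) = Mul(Add(Mul(676, 687), -171613), -300183) = Mul(Add(464412, -171613), -300183) = Mul(292799, -300183) = -87893282217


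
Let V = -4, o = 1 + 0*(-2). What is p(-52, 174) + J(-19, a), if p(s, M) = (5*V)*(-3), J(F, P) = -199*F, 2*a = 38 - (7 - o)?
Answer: 3841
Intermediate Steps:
o = 1 (o = 1 + 0 = 1)
a = 16 (a = (38 - (7 - 1*1))/2 = (38 - (7 - 1))/2 = (38 - 1*6)/2 = (38 - 6)/2 = (½)*32 = 16)
p(s, M) = 60 (p(s, M) = (5*(-4))*(-3) = -20*(-3) = 60)
p(-52, 174) + J(-19, a) = 60 - 199*(-19) = 60 + 3781 = 3841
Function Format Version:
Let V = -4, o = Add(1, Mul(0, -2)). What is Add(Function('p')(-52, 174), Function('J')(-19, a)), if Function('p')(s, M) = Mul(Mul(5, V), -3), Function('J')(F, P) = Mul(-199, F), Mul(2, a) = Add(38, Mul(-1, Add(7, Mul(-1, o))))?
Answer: 3841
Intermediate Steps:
o = 1 (o = Add(1, 0) = 1)
a = 16 (a = Mul(Rational(1, 2), Add(38, Mul(-1, Add(7, Mul(-1, 1))))) = Mul(Rational(1, 2), Add(38, Mul(-1, Add(7, -1)))) = Mul(Rational(1, 2), Add(38, Mul(-1, 6))) = Mul(Rational(1, 2), Add(38, -6)) = Mul(Rational(1, 2), 32) = 16)
Function('p')(s, M) = 60 (Function('p')(s, M) = Mul(Mul(5, -4), -3) = Mul(-20, -3) = 60)
Add(Function('p')(-52, 174), Function('J')(-19, a)) = Add(60, Mul(-199, -19)) = Add(60, 3781) = 3841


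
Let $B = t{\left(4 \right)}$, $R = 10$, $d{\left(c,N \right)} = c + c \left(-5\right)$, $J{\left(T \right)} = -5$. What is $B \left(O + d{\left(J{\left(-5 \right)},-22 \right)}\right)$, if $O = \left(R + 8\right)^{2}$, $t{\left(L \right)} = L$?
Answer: $1376$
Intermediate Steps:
$d{\left(c,N \right)} = - 4 c$ ($d{\left(c,N \right)} = c - 5 c = - 4 c$)
$B = 4$
$O = 324$ ($O = \left(10 + 8\right)^{2} = 18^{2} = 324$)
$B \left(O + d{\left(J{\left(-5 \right)},-22 \right)}\right) = 4 \left(324 - -20\right) = 4 \left(324 + 20\right) = 4 \cdot 344 = 1376$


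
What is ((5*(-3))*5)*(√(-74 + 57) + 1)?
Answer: -75 - 75*I*√17 ≈ -75.0 - 309.23*I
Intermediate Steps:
((5*(-3))*5)*(√(-74 + 57) + 1) = (-15*5)*(√(-17) + 1) = -75*(I*√17 + 1) = -75*(1 + I*√17) = -75 - 75*I*√17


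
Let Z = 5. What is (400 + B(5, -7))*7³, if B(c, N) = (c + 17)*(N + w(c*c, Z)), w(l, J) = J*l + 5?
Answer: 1065358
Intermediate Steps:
w(l, J) = 5 + J*l
B(c, N) = (17 + c)*(5 + N + 5*c²) (B(c, N) = (c + 17)*(N + (5 + 5*(c*c))) = (17 + c)*(N + (5 + 5*c²)) = (17 + c)*(5 + N + 5*c²))
(400 + B(5, -7))*7³ = (400 + (85 + 17*(-7) + 85*5² - 7*5 + 5*5*(1 + 5²)))*7³ = (400 + (85 - 119 + 85*25 - 35 + 5*5*(1 + 25)))*343 = (400 + (85 - 119 + 2125 - 35 + 5*5*26))*343 = (400 + (85 - 119 + 2125 - 35 + 650))*343 = (400 + 2706)*343 = 3106*343 = 1065358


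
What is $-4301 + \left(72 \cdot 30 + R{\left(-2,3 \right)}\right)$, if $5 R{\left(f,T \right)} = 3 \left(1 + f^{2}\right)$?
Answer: $-2138$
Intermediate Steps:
$R{\left(f,T \right)} = \frac{3}{5} + \frac{3 f^{2}}{5}$ ($R{\left(f,T \right)} = \frac{3 \left(1 + f^{2}\right)}{5} = \frac{3 + 3 f^{2}}{5} = \frac{3}{5} + \frac{3 f^{2}}{5}$)
$-4301 + \left(72 \cdot 30 + R{\left(-2,3 \right)}\right) = -4301 + \left(72 \cdot 30 + \left(\frac{3}{5} + \frac{3 \left(-2\right)^{2}}{5}\right)\right) = -4301 + \left(2160 + \left(\frac{3}{5} + \frac{3}{5} \cdot 4\right)\right) = -4301 + \left(2160 + \left(\frac{3}{5} + \frac{12}{5}\right)\right) = -4301 + \left(2160 + 3\right) = -4301 + 2163 = -2138$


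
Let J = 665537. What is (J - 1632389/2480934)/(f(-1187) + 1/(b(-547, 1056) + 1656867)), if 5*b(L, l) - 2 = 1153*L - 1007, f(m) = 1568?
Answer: 12635668194082516991/29769565515011838 ≈ 424.45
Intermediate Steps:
b(L, l) = -201 + 1153*L/5 (b(L, l) = ⅖ + (1153*L - 1007)/5 = ⅖ + (-1007 + 1153*L)/5 = ⅖ + (-1007/5 + 1153*L/5) = -201 + 1153*L/5)
(J - 1632389/2480934)/(f(-1187) + 1/(b(-547, 1056) + 1656867)) = (665537 - 1632389/2480934)/(1568 + 1/((-201 + (1153/5)*(-547)) + 1656867)) = (665537 - 1632389*1/2480934)/(1568 + 1/((-201 - 630691/5) + 1656867)) = (665537 - 1632389/2480934)/(1568 + 1/(-631696/5 + 1656867)) = 1651151739169/(2480934*(1568 + 1/(7652639/5))) = 1651151739169/(2480934*(1568 + 5/7652639)) = 1651151739169/(2480934*(11999337957/7652639)) = (1651151739169/2480934)*(7652639/11999337957) = 12635668194082516991/29769565515011838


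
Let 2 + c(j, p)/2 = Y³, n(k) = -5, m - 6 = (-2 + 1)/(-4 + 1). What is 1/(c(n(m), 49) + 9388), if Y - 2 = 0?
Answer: 1/9400 ≈ 0.00010638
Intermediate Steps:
Y = 2 (Y = 2 + 0 = 2)
m = 19/3 (m = 6 + (-2 + 1)/(-4 + 1) = 6 - 1/(-3) = 6 - 1*(-⅓) = 6 + ⅓ = 19/3 ≈ 6.3333)
c(j, p) = 12 (c(j, p) = -4 + 2*2³ = -4 + 2*8 = -4 + 16 = 12)
1/(c(n(m), 49) + 9388) = 1/(12 + 9388) = 1/9400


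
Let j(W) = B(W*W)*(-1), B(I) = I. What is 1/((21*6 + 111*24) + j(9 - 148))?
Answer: -1/16531 ≈ -6.0492e-5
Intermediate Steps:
j(W) = -W² (j(W) = (W*W)*(-1) = W²*(-1) = -W²)
1/((21*6 + 111*24) + j(9 - 148)) = 1/((21*6 + 111*24) - (9 - 148)²) = 1/((126 + 2664) - 1*(-139)²) = 1/(2790 - 1*19321) = 1/(2790 - 19321) = 1/(-16531) = -1/16531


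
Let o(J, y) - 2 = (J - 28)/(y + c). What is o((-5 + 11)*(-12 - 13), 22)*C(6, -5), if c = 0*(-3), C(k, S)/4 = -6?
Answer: 1608/11 ≈ 146.18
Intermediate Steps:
C(k, S) = -24 (C(k, S) = 4*(-6) = -24)
c = 0
o(J, y) = 2 + (-28 + J)/y (o(J, y) = 2 + (J - 28)/(y + 0) = 2 + (-28 + J)/y)
o((-5 + 11)*(-12 - 13), 22)*C(6, -5) = ((-28 + (-5 + 11)*(-12 - 13) + 2*22)/22)*(-24) = ((-28 + 6*(-25) + 44)/22)*(-24) = ((-28 - 150 + 44)/22)*(-24) = ((1/22)*(-134))*(-24) = -67/11*(-24) = 1608/11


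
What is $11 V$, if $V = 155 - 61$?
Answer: $1034$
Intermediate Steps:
$V = 94$ ($V = 155 - 61 = 94$)
$11 V = 11 \cdot 94 = 1034$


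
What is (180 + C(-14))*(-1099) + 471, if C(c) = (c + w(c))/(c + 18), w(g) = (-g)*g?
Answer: -279303/2 ≈ -1.3965e+5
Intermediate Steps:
w(g) = -g²
C(c) = (c - c²)/(18 + c) (C(c) = (c - c²)/(c + 18) = (c - c²)/(18 + c))
(180 + C(-14))*(-1099) + 471 = (180 - 14*(1 - 1*(-14))/(18 - 14))*(-1099) + 471 = (180 - 14*(1 + 14)/4)*(-1099) + 471 = (180 - 14*¼*15)*(-1099) + 471 = (180 - 105/2)*(-1099) + 471 = (255/2)*(-1099) + 471 = -280245/2 + 471 = -279303/2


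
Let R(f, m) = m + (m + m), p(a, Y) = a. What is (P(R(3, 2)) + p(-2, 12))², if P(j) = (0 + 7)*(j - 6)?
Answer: 4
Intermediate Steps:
R(f, m) = 3*m (R(f, m) = m + 2*m = 3*m)
P(j) = -42 + 7*j (P(j) = 7*(-6 + j) = -42 + 7*j)
(P(R(3, 2)) + p(-2, 12))² = ((-42 + 7*(3*2)) - 2)² = ((-42 + 7*6) - 2)² = ((-42 + 42) - 2)² = (0 - 2)² = (-2)² = 4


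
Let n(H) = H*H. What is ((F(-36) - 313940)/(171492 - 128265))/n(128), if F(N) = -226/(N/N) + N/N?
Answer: -314165/708231168 ≈ -0.00044359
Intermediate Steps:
n(H) = H²
F(N) = -225 (F(N) = -226/1 + 1 = -226*1 + 1 = -226 + 1 = -225)
((F(-36) - 313940)/(171492 - 128265))/n(128) = ((-225 - 313940)/(171492 - 128265))/(128²) = -314165/43227/16384 = -314165*1/43227*(1/16384) = -314165/43227*1/16384 = -314165/708231168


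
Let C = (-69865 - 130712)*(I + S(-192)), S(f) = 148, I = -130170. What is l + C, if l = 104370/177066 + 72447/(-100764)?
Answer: 319139841613267073/12237228 ≈ 2.6079e+10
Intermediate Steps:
C = 26079422694 (C = (-69865 - 130712)*(-130170 + 148) = -200577*(-130022) = 26079422694)
l = -1585159/12237228 (l = 104370*(1/177066) + 72447*(-1/100764) = 17395/29511 - 24149/33588 = -1585159/12237228 ≈ -0.12954)
l + C = -1585159/12237228 + 26079422694 = 319139841613267073/12237228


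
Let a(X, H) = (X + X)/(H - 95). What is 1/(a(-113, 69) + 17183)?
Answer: 13/223492 ≈ 5.8168e-5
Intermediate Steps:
a(X, H) = 2*X/(-95 + H) (a(X, H) = (2*X)/(-95 + H) = 2*X/(-95 + H))
1/(a(-113, 69) + 17183) = 1/(2*(-113)/(-95 + 69) + 17183) = 1/(2*(-113)/(-26) + 17183) = 1/(2*(-113)*(-1/26) + 17183) = 1/(113/13 + 17183) = 1/(223492/13) = 13/223492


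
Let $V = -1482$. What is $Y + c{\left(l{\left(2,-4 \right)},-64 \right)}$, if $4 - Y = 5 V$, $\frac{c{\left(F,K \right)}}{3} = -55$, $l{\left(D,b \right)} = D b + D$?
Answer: $7249$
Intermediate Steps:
$l{\left(D,b \right)} = D + D b$
$c{\left(F,K \right)} = -165$ ($c{\left(F,K \right)} = 3 \left(-55\right) = -165$)
$Y = 7414$ ($Y = 4 - 5 \left(-1482\right) = 4 - -7410 = 4 + 7410 = 7414$)
$Y + c{\left(l{\left(2,-4 \right)},-64 \right)} = 7414 - 165 = 7249$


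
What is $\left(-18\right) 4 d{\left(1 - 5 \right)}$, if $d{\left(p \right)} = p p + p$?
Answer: $-864$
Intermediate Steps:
$d{\left(p \right)} = p + p^{2}$ ($d{\left(p \right)} = p^{2} + p = p + p^{2}$)
$\left(-18\right) 4 d{\left(1 - 5 \right)} = \left(-18\right) 4 \left(1 - 5\right) \left(1 + \left(1 - 5\right)\right) = - 72 \left(- 4 \left(1 - 4\right)\right) = - 72 \left(\left(-4\right) \left(-3\right)\right) = \left(-72\right) 12 = -864$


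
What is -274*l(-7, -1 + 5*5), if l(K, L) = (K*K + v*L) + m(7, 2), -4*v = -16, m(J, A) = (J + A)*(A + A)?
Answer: -49594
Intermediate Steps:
m(J, A) = 2*A*(A + J) (m(J, A) = (A + J)*(2*A) = 2*A*(A + J))
v = 4 (v = -1/4*(-16) = 4)
l(K, L) = 36 + K**2 + 4*L (l(K, L) = (K*K + 4*L) + 2*2*(2 + 7) = (K**2 + 4*L) + 2*2*9 = (K**2 + 4*L) + 36 = 36 + K**2 + 4*L)
-274*l(-7, -1 + 5*5) = -274*(36 + (-7)**2 + 4*(-1 + 5*5)) = -274*(36 + 49 + 4*(-1 + 25)) = -274*(36 + 49 + 4*24) = -274*(36 + 49 + 96) = -274*181 = -49594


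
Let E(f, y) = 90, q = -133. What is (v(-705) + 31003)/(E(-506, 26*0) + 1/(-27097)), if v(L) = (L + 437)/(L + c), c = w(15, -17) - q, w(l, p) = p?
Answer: 494819265395/1436411381 ≈ 344.48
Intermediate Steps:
c = 116 (c = -17 - 1*(-133) = -17 + 133 = 116)
v(L) = (437 + L)/(116 + L) (v(L) = (L + 437)/(L + 116) = (437 + L)/(116 + L))
(v(-705) + 31003)/(E(-506, 26*0) + 1/(-27097)) = ((437 - 705)/(116 - 705) + 31003)/(90 + 1/(-27097)) = (-268/(-589) + 31003)/(90 - 1/27097) = (-1/589*(-268) + 31003)/(2438729/27097) = (268/589 + 31003)*(27097/2438729) = (18261035/589)*(27097/2438729) = 494819265395/1436411381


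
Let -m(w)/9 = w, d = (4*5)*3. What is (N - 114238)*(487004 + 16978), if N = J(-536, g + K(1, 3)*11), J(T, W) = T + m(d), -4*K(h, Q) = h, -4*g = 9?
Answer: -58116180348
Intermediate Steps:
d = 60 (d = 20*3 = 60)
g = -9/4 (g = -1/4*9 = -9/4 ≈ -2.2500)
m(w) = -9*w
K(h, Q) = -h/4
J(T, W) = -540 + T (J(T, W) = T - 9*60 = T - 540 = -540 + T)
N = -1076 (N = -540 - 536 = -1076)
(N - 114238)*(487004 + 16978) = (-1076 - 114238)*(487004 + 16978) = -115314*503982 = -58116180348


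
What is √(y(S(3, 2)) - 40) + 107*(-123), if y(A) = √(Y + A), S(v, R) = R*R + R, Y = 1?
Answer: -13161 + I*√(40 - √7) ≈ -13161.0 + 6.1118*I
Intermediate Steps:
S(v, R) = R + R² (S(v, R) = R² + R = R + R²)
y(A) = √(1 + A)
√(y(S(3, 2)) - 40) + 107*(-123) = √(√(1 + 2*(1 + 2)) - 40) + 107*(-123) = √(√(1 + 2*3) - 40) - 13161 = √(√(1 + 6) - 40) - 13161 = √(√7 - 40) - 13161 = √(-40 + √7) - 13161 = -13161 + √(-40 + √7)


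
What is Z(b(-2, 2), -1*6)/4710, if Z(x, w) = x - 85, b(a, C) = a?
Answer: -29/1570 ≈ -0.018471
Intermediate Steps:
Z(x, w) = -85 + x
Z(b(-2, 2), -1*6)/4710 = (-85 - 2)/4710 = -87*1/4710 = -29/1570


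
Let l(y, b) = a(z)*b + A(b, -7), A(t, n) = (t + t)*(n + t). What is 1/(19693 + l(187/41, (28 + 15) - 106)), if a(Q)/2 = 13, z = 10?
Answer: 1/26875 ≈ 3.7209e-5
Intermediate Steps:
a(Q) = 26 (a(Q) = 2*13 = 26)
A(t, n) = 2*t*(n + t) (A(t, n) = (2*t)*(n + t) = 2*t*(n + t))
l(y, b) = 26*b + 2*b*(-7 + b)
1/(19693 + l(187/41, (28 + 15) - 106)) = 1/(19693 + 2*((28 + 15) - 106)*(6 + ((28 + 15) - 106))) = 1/(19693 + 2*(43 - 106)*(6 + (43 - 106))) = 1/(19693 + 2*(-63)*(6 - 63)) = 1/(19693 + 2*(-63)*(-57)) = 1/(19693 + 7182) = 1/26875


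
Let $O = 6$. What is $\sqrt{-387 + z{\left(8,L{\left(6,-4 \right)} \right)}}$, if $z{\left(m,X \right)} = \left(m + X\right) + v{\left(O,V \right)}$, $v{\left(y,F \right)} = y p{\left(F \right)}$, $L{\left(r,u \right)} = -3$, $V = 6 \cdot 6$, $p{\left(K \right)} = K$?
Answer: $i \sqrt{166} \approx 12.884 i$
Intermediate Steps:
$V = 36$
$v{\left(y,F \right)} = F y$ ($v{\left(y,F \right)} = y F = F y$)
$z{\left(m,X \right)} = 216 + X + m$ ($z{\left(m,X \right)} = \left(m + X\right) + 36 \cdot 6 = \left(X + m\right) + 216 = 216 + X + m$)
$\sqrt{-387 + z{\left(8,L{\left(6,-4 \right)} \right)}} = \sqrt{-387 + \left(216 - 3 + 8\right)} = \sqrt{-387 + 221} = \sqrt{-166} = i \sqrt{166}$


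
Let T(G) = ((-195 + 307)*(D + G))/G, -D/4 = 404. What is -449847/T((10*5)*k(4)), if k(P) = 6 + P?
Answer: 6247875/3472 ≈ 1799.5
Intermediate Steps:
D = -1616 (D = -4*404 = -1616)
T(G) = (-180992 + 112*G)/G (T(G) = ((-195 + 307)*(-1616 + G))/G = (112*(-1616 + G))/G = (-180992 + 112*G)/G)
-449847/T((10*5)*k(4)) = -449847/(112 - 180992*1/(50*(6 + 4))) = -449847/(112 - 180992/(50*10)) = -449847/(112 - 180992/500) = -449847/(112 - 180992*1/500) = -449847/(112 - 45248/125) = -449847/(-31248/125) = -449847*(-125/31248) = 6247875/3472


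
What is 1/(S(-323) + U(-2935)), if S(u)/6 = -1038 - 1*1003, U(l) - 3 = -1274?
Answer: -1/13517 ≈ -7.3981e-5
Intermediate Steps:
U(l) = -1271 (U(l) = 3 - 1274 = -1271)
S(u) = -12246 (S(u) = 6*(-1038 - 1*1003) = 6*(-1038 - 1003) = 6*(-2041) = -12246)
1/(S(-323) + U(-2935)) = 1/(-12246 - 1271) = 1/(-13517) = -1/13517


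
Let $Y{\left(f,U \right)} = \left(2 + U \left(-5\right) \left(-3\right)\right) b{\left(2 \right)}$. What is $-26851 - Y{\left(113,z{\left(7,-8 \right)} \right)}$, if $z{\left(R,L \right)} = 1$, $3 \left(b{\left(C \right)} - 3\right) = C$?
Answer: $- \frac{80740}{3} \approx -26913.0$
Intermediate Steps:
$b{\left(C \right)} = 3 + \frac{C}{3}$
$Y{\left(f,U \right)} = \frac{22}{3} + 55 U$ ($Y{\left(f,U \right)} = \left(2 + U \left(-5\right) \left(-3\right)\right) \left(3 + \frac{1}{3} \cdot 2\right) = \left(2 + - 5 U \left(-3\right)\right) \left(3 + \frac{2}{3}\right) = \left(2 + 15 U\right) \frac{11}{3} = \frac{22}{3} + 55 U$)
$-26851 - Y{\left(113,z{\left(7,-8 \right)} \right)} = -26851 - \left(\frac{22}{3} + 55 \cdot 1\right) = -26851 - \left(\frac{22}{3} + 55\right) = -26851 - \frac{187}{3} = - \frac{80740}{3}$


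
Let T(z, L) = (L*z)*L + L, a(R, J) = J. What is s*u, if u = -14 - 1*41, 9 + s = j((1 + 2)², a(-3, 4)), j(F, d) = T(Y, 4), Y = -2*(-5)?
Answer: -8525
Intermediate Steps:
Y = 10
T(z, L) = L + z*L² (T(z, L) = z*L² + L = L + z*L²)
j(F, d) = 164 (j(F, d) = 4*(1 + 4*10) = 4*(1 + 40) = 4*41 = 164)
s = 155 (s = -9 + 164 = 155)
u = -55 (u = -14 - 41 = -55)
s*u = 155*(-55) = -8525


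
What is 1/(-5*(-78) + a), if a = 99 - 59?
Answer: 1/430 ≈ 0.0023256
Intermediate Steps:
a = 40
1/(-5*(-78) + a) = 1/(-5*(-78) + 40) = 1/(390 + 40) = 1/430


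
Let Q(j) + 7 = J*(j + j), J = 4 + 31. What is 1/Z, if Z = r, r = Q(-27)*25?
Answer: -1/47425 ≈ -2.1086e-5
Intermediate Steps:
J = 35
Q(j) = -7 + 70*j (Q(j) = -7 + 35*(j + j) = -7 + 35*(2*j) = -7 + 70*j)
r = -47425 (r = (-7 + 70*(-27))*25 = (-7 - 1890)*25 = -1897*25 = -47425)
Z = -47425
1/Z = 1/(-47425) = -1/47425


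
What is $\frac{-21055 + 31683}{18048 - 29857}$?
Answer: $- \frac{10628}{11809} \approx -0.89999$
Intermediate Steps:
$\frac{-21055 + 31683}{18048 - 29857} = \frac{10628}{-11809} = 10628 \left(- \frac{1}{11809}\right) = - \frac{10628}{11809}$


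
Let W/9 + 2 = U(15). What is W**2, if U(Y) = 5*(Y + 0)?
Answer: 431649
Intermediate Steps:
U(Y) = 5*Y
W = 657 (W = -18 + 9*(5*15) = -18 + 9*75 = -18 + 675 = 657)
W**2 = 657**2 = 431649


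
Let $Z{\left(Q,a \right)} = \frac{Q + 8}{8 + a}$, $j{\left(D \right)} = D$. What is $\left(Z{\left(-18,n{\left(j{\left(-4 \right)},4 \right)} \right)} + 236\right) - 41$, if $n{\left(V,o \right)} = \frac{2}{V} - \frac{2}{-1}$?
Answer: $\frac{3685}{19} \approx 193.95$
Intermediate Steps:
$n{\left(V,o \right)} = 2 + \frac{2}{V}$ ($n{\left(V,o \right)} = \frac{2}{V} - -2 = \frac{2}{V} + 2 = 2 + \frac{2}{V}$)
$Z{\left(Q,a \right)} = \frac{8 + Q}{8 + a}$
$\left(Z{\left(-18,n{\left(j{\left(-4 \right)},4 \right)} \right)} + 236\right) - 41 = \left(\frac{8 - 18}{8 + \left(2 + \frac{2}{-4}\right)} + 236\right) - 41 = \left(\frac{1}{8 + \left(2 + 2 \left(- \frac{1}{4}\right)\right)} \left(-10\right) + 236\right) - 41 = \left(\frac{1}{8 + \left(2 - \frac{1}{2}\right)} \left(-10\right) + 236\right) - 41 = \left(\frac{1}{8 + \frac{3}{2}} \left(-10\right) + 236\right) - 41 = \left(\frac{1}{\frac{19}{2}} \left(-10\right) + 236\right) - 41 = \left(\frac{2}{19} \left(-10\right) + 236\right) - 41 = \left(- \frac{20}{19} + 236\right) - 41 = \frac{4464}{19} - 41 = \frac{3685}{19}$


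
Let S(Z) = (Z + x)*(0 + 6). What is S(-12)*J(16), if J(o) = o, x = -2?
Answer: -1344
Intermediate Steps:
S(Z) = -12 + 6*Z (S(Z) = (Z - 2)*(0 + 6) = (-2 + Z)*6 = -12 + 6*Z)
S(-12)*J(16) = (-12 + 6*(-12))*16 = (-12 - 72)*16 = -84*16 = -1344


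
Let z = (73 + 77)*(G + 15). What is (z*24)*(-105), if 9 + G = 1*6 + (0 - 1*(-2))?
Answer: -5292000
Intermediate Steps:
G = -1 (G = -9 + (1*6 + (0 - 1*(-2))) = -9 + (6 + (0 + 2)) = -9 + (6 + 2) = -9 + 8 = -1)
z = 2100 (z = (73 + 77)*(-1 + 15) = 150*14 = 2100)
(z*24)*(-105) = (2100*24)*(-105) = 50400*(-105) = -5292000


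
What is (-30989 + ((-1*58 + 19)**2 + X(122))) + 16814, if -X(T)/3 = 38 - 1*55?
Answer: -12603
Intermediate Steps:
X(T) = 51 (X(T) = -3*(38 - 1*55) = -3*(38 - 55) = -3*(-17) = 51)
(-30989 + ((-1*58 + 19)**2 + X(122))) + 16814 = (-30989 + ((-1*58 + 19)**2 + 51)) + 16814 = (-30989 + ((-58 + 19)**2 + 51)) + 16814 = (-30989 + ((-39)**2 + 51)) + 16814 = (-30989 + (1521 + 51)) + 16814 = (-30989 + 1572) + 16814 = -29417 + 16814 = -12603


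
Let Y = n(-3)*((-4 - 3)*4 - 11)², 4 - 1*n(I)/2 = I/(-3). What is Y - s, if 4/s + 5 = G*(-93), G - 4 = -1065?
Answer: 225111041/24667 ≈ 9126.0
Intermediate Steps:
G = -1061 (G = 4 - 1065 = -1061)
s = 1/24667 (s = 4/(-5 - 1061*(-93)) = 4/(-5 + 98673) = 4/98668 = 4*(1/98668) = 1/24667 ≈ 4.0540e-5)
n(I) = 8 + 2*I/3 (n(I) = 8 - 2*I/(-3) = 8 - 2*I*(-1)/3 = 8 - (-2)*I/3 = 8 + 2*I/3)
Y = 9126 (Y = (8 + (⅔)*(-3))*((-4 - 3)*4 - 11)² = (8 - 2)*(-7*4 - 11)² = 6*(-28 - 11)² = 6*(-39)² = 6*1521 = 9126)
Y - s = 9126 - 1*1/24667 = 9126 - 1/24667 = 225111041/24667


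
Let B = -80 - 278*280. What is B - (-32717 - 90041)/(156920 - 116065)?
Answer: -3183298842/40855 ≈ -77917.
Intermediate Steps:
B = -77920 (B = -80 - 77840 = -77920)
B - (-32717 - 90041)/(156920 - 116065) = -77920 - (-32717 - 90041)/(156920 - 116065) = -77920 - (-122758)/40855 = -77920 - 1*(-122758/40855) = -77920 + 122758/40855 = -3183298842/40855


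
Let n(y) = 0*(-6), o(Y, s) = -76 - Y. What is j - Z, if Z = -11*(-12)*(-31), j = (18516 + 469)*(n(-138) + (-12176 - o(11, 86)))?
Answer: -229505573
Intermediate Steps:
n(y) = 0
j = -229509665 (j = (18516 + 469)*(0 + (-12176 - (-76 - 1*11))) = 18985*(0 + (-12176 - (-76 - 11))) = 18985*(0 + (-12176 - 1*(-87))) = 18985*(0 + (-12176 + 87)) = 18985*(0 - 12089) = 18985*(-12089) = -229509665)
Z = -4092 (Z = 132*(-31) = -4092)
j - Z = -229509665 - 1*(-4092) = -229509665 + 4092 = -229505573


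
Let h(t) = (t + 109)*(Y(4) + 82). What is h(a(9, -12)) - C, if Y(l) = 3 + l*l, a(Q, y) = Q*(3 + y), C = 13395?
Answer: -10567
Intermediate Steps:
Y(l) = 3 + l²
h(t) = 11009 + 101*t (h(t) = (t + 109)*((3 + 4²) + 82) = (109 + t)*((3 + 16) + 82) = (109 + t)*(19 + 82) = (109 + t)*101 = 11009 + 101*t)
h(a(9, -12)) - C = (11009 + 101*(9*(3 - 12))) - 1*13395 = (11009 + 101*(9*(-9))) - 13395 = (11009 + 101*(-81)) - 13395 = (11009 - 8181) - 13395 = 2828 - 13395 = -10567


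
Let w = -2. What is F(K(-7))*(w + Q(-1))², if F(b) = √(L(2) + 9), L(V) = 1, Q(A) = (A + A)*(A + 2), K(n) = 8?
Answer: 16*√10 ≈ 50.596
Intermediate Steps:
Q(A) = 2*A*(2 + A) (Q(A) = (2*A)*(2 + A) = 2*A*(2 + A))
F(b) = √10 (F(b) = √(1 + 9) = √10)
F(K(-7))*(w + Q(-1))² = √10*(-2 + 2*(-1)*(2 - 1))² = √10*(-2 + 2*(-1)*1)² = √10*(-2 - 2)² = √10*(-4)² = √10*16 = 16*√10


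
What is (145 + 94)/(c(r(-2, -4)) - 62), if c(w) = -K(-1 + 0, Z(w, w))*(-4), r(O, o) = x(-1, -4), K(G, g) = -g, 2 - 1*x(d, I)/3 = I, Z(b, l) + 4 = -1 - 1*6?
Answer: -239/18 ≈ -13.278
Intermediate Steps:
Z(b, l) = -11 (Z(b, l) = -4 + (-1 - 1*6) = -4 + (-1 - 6) = -4 - 7 = -11)
x(d, I) = 6 - 3*I
r(O, o) = 18 (r(O, o) = 6 - 3*(-4) = 6 + 12 = 18)
c(w) = 44 (c(w) = -(-1)*(-11)*(-4) = -1*11*(-4) = -11*(-4) = 44)
(145 + 94)/(c(r(-2, -4)) - 62) = (145 + 94)/(44 - 62) = 239/(-18) = 239*(-1/18) = -239/18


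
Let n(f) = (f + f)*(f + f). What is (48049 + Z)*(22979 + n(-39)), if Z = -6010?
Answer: 1221779457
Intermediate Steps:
n(f) = 4*f² (n(f) = (2*f)*(2*f) = 4*f²)
(48049 + Z)*(22979 + n(-39)) = (48049 - 6010)*(22979 + 4*(-39)²) = 42039*(22979 + 4*1521) = 42039*(22979 + 6084) = 42039*29063 = 1221779457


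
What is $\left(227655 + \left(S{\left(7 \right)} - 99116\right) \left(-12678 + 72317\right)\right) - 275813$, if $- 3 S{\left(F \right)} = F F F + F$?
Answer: $- \frac{17754555496}{3} \approx -5.9182 \cdot 10^{9}$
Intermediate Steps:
$S{\left(F \right)} = - \frac{F}{3} - \frac{F^{3}}{3}$ ($S{\left(F \right)} = - \frac{F F F + F}{3} = - \frac{F^{2} F + F}{3} = - \frac{F^{3} + F}{3} = - \frac{F + F^{3}}{3} = - \frac{F}{3} - \frac{F^{3}}{3}$)
$\left(227655 + \left(S{\left(7 \right)} - 99116\right) \left(-12678 + 72317\right)\right) - 275813 = \left(227655 + \left(\left(- \frac{1}{3}\right) 7 \left(1 + 7^{2}\right) - 99116\right) \left(-12678 + 72317\right)\right) - 275813 = \left(227655 + \left(\left(- \frac{1}{3}\right) 7 \left(1 + 49\right) - 99116\right) 59639\right) - 275813 = \left(227655 + \left(\left(- \frac{1}{3}\right) 7 \cdot 50 - 99116\right) 59639\right) - 275813 = \left(227655 + \left(- \frac{350}{3} - 99116\right) 59639\right) - 275813 = \left(227655 - \frac{17754411022}{3}\right) - 275813 = - \frac{17753728057}{3} - 275813 = - \frac{17754555496}{3}$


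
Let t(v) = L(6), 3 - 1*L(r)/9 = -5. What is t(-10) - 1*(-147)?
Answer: 219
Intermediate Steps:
L(r) = 72 (L(r) = 27 - 9*(-5) = 27 + 45 = 72)
t(v) = 72
t(-10) - 1*(-147) = 72 - 1*(-147) = 72 + 147 = 219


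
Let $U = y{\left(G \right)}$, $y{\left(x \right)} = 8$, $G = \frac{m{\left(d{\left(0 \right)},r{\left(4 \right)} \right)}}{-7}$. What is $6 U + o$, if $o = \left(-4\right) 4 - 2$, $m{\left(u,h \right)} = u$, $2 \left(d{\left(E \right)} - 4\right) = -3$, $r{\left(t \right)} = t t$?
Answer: $30$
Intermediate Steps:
$r{\left(t \right)} = t^{2}$
$d{\left(E \right)} = \frac{5}{2}$ ($d{\left(E \right)} = 4 + \frac{1}{2} \left(-3\right) = 4 - \frac{3}{2} = \frac{5}{2}$)
$G = - \frac{5}{14}$ ($G = \frac{5}{2 \left(-7\right)} = \frac{5}{2} \left(- \frac{1}{7}\right) = - \frac{5}{14} \approx -0.35714$)
$U = 8$
$o = -18$ ($o = -16 - 2 = -18$)
$6 U + o = 6 \cdot 8 - 18 = 48 - 18 = 30$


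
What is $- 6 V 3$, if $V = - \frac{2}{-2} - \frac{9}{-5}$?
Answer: $- \frac{252}{5} \approx -50.4$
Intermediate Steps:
$V = \frac{14}{5}$ ($V = \left(-2\right) \left(- \frac{1}{2}\right) - - \frac{9}{5} = 1 + \frac{9}{5} = \frac{14}{5} \approx 2.8$)
$- 6 V 3 = \left(-6\right) \frac{14}{5} \cdot 3 = \left(- \frac{84}{5}\right) 3 = - \frac{252}{5}$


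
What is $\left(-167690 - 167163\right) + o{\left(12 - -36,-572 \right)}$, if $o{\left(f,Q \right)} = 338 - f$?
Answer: $-334563$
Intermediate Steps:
$\left(-167690 - 167163\right) + o{\left(12 - -36,-572 \right)} = \left(-167690 - 167163\right) + \left(338 - \left(12 - -36\right)\right) = \left(-167690 - 167163\right) + \left(338 - \left(12 + 36\right)\right) = \left(-167690 - 167163\right) + \left(338 - 48\right) = -334853 + \left(338 - 48\right) = -334853 + 290 = -334563$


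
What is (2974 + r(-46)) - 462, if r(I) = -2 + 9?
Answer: 2519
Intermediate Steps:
r(I) = 7
(2974 + r(-46)) - 462 = (2974 + 7) - 462 = 2981 - 462 = 2519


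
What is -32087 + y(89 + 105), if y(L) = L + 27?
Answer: -31866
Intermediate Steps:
y(L) = 27 + L
-32087 + y(89 + 105) = -32087 + (27 + (89 + 105)) = -32087 + (27 + 194) = -32087 + 221 = -31866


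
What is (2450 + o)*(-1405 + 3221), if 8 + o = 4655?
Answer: 12888152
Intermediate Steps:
o = 4647 (o = -8 + 4655 = 4647)
(2450 + o)*(-1405 + 3221) = (2450 + 4647)*(-1405 + 3221) = 7097*1816 = 12888152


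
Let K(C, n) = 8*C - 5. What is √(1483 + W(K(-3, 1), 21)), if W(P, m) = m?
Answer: 4*√94 ≈ 38.781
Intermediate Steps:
K(C, n) = -5 + 8*C
√(1483 + W(K(-3, 1), 21)) = √(1483 + 21) = √1504 = 4*√94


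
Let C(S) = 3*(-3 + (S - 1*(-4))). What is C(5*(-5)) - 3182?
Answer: -3254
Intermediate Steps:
C(S) = 3 + 3*S (C(S) = 3*(-3 + (S + 4)) = 3*(-3 + (4 + S)) = 3*(1 + S) = 3 + 3*S)
C(5*(-5)) - 3182 = (3 + 3*(5*(-5))) - 3182 = (3 + 3*(-25)) - 3182 = (3 - 75) - 3182 = -72 - 3182 = -3254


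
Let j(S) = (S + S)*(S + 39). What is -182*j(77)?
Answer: -3251248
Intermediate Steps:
j(S) = 2*S*(39 + S) (j(S) = (2*S)*(39 + S) = 2*S*(39 + S))
-182*j(77) = -364*77*(39 + 77) = -364*77*116 = -182*17864 = -3251248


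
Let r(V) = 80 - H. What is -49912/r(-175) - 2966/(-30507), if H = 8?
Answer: -63435493/91521 ≈ -693.13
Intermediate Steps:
r(V) = 72 (r(V) = 80 - 1*8 = 80 - 8 = 72)
-49912/r(-175) - 2966/(-30507) = -49912/72 - 2966/(-30507) = -49912*1/72 - 2966*(-1/30507) = -6239/9 + 2966/30507 = -63435493/91521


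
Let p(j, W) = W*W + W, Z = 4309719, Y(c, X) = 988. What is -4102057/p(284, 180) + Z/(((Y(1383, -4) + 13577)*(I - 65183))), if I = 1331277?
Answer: -504296629174295/4005311158692 ≈ -125.91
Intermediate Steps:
p(j, W) = W + W**2 (p(j, W) = W**2 + W = W + W**2)
-4102057/p(284, 180) + Z/(((Y(1383, -4) + 13577)*(I - 65183))) = -4102057*1/(180*(1 + 180)) + 4309719/(((988 + 13577)*(1331277 - 65183))) = -4102057/(180*181) + 4309719/((14565*1266094)) = -4102057/32580 + 4309719/18440659110 = -4102057*1/32580 + 4309719*(1/18440659110) = -4102057/32580 + 1436573/6146886370 = -504296629174295/4005311158692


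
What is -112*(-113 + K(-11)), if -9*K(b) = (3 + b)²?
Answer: 121072/9 ≈ 13452.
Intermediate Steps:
K(b) = -(3 + b)²/9
-112*(-113 + K(-11)) = -112*(-113 - (3 - 11)²/9) = -112*(-113 - ⅑*(-8)²) = -112*(-113 - ⅑*64) = -112*(-113 - 64/9) = -112*(-1081/9) = 121072/9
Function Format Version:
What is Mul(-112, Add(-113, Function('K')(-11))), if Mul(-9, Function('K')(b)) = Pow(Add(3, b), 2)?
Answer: Rational(121072, 9) ≈ 13452.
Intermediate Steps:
Function('K')(b) = Mul(Rational(-1, 9), Pow(Add(3, b), 2))
Mul(-112, Add(-113, Function('K')(-11))) = Mul(-112, Add(-113, Mul(Rational(-1, 9), Pow(Add(3, -11), 2)))) = Mul(-112, Add(-113, Mul(Rational(-1, 9), Pow(-8, 2)))) = Mul(-112, Add(-113, Mul(Rational(-1, 9), 64))) = Mul(-112, Add(-113, Rational(-64, 9))) = Mul(-112, Rational(-1081, 9)) = Rational(121072, 9)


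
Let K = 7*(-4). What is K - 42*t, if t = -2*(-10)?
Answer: -868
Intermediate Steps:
t = 20
K = -28
K - 42*t = -28 - 42*20 = -28 - 840 = -868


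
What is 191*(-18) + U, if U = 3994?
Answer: 556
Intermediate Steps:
191*(-18) + U = 191*(-18) + 3994 = -3438 + 3994 = 556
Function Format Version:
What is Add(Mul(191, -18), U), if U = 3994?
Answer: 556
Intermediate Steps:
Add(Mul(191, -18), U) = Add(Mul(191, -18), 3994) = Add(-3438, 3994) = 556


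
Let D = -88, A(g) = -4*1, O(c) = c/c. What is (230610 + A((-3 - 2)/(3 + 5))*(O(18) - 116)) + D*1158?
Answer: 129166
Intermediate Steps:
O(c) = 1
A(g) = -4
(230610 + A((-3 - 2)/(3 + 5))*(O(18) - 116)) + D*1158 = (230610 - 4*(1 - 116)) - 88*1158 = (230610 - 4*(-115)) - 101904 = (230610 + 460) - 101904 = 231070 - 101904 = 129166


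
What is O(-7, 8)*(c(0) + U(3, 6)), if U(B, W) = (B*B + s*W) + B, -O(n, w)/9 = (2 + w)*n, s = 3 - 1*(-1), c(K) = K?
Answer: 22680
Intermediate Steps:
s = 4 (s = 3 + 1 = 4)
O(n, w) = -9*n*(2 + w) (O(n, w) = -9*(2 + w)*n = -9*n*(2 + w))
U(B, W) = B + B² + 4*W (U(B, W) = (B*B + 4*W) + B = (B² + 4*W) + B = B + B² + 4*W)
O(-7, 8)*(c(0) + U(3, 6)) = (-9*(-7)*(2 + 8))*(0 + (3 + 3² + 4*6)) = (-9*(-7)*10)*(0 + (3 + 9 + 24)) = 630*(0 + 36) = 630*36 = 22680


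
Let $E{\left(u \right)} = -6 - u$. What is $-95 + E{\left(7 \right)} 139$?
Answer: $-1902$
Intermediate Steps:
$-95 + E{\left(7 \right)} 139 = -95 + \left(-6 - 7\right) 139 = -95 - 1807 = -1902$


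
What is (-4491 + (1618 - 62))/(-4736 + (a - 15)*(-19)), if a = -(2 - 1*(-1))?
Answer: 2935/4394 ≈ 0.66796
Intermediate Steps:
a = -3 (a = -(2 + 1) = -1*3 = -3)
(-4491 + (1618 - 62))/(-4736 + (a - 15)*(-19)) = (-4491 + (1618 - 62))/(-4736 + (-3 - 15)*(-19)) = (-4491 + 1556)/(-4736 - 18*(-19)) = -2935/(-4736 + 342) = -2935/(-4394) = -2935*(-1/4394) = 2935/4394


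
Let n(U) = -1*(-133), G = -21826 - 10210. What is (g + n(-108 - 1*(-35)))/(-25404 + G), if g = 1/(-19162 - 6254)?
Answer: -3380327/1459895040 ≈ -0.0023155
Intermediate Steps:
g = -1/25416 (g = 1/(-25416) = -1/25416 ≈ -3.9345e-5)
G = -32036
n(U) = 133
(g + n(-108 - 1*(-35)))/(-25404 + G) = (-1/25416 + 133)/(-25404 - 32036) = (3380327/25416)/(-57440) = (3380327/25416)*(-1/57440) = -3380327/1459895040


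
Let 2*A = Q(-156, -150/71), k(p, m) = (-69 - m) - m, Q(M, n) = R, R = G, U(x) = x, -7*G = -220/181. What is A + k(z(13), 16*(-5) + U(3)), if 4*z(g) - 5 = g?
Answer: 107805/1267 ≈ 85.087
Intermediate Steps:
G = 220/1267 (G = -(-220)/(7*181) = -1/7*(-220/181) = 220/1267 ≈ 0.17364)
R = 220/1267 ≈ 0.17364
z(g) = 5/4 + g/4
Q(M, n) = 220/1267
k(p, m) = -69 - 2*m
A = 110/1267 (A = (1/2)*(220/1267) = 110/1267 ≈ 0.086819)
A + k(z(13), 16*(-5) + U(3)) = 110/1267 + (-69 - 2*(16*(-5) + 3)) = 110/1267 + (-69 - 2*(-80 + 3)) = 110/1267 + (-69 - 2*(-77)) = 110/1267 + (-69 + 154) = 110/1267 + 85 = 107805/1267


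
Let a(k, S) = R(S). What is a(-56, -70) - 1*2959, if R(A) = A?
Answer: -3029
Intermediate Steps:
a(k, S) = S
a(-56, -70) - 1*2959 = -70 - 1*2959 = -70 - 2959 = -3029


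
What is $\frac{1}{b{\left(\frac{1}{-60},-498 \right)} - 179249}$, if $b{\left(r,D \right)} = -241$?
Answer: $- \frac{1}{179490} \approx -5.5713 \cdot 10^{-6}$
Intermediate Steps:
$\frac{1}{b{\left(\frac{1}{-60},-498 \right)} - 179249} = \frac{1}{-241 - 179249} = \frac{1}{-179490} = - \frac{1}{179490}$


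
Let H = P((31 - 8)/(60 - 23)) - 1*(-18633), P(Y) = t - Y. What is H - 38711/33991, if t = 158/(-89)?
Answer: 2085239953493/111932363 ≈ 18629.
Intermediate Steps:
t = -158/89 (t = 158*(-1/89) = -158/89 ≈ -1.7753)
P(Y) = -158/89 - Y
H = 61350576/3293 (H = (-158/89 - (31 - 8)/(60 - 23)) - 1*(-18633) = (-158/89 - 23/37) + 18633 = -7893/3293 + 18633 = 61350576/3293 ≈ 18631.)
H - 38711/33991 = 61350576/3293 - 38711/33991 = 2085239953493/111932363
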